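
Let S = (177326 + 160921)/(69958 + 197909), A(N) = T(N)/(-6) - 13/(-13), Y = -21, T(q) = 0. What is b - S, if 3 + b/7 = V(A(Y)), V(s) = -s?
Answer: -870947/29763 ≈ -29.263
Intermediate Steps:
A(N) = 1 (A(N) = 0/(-6) - 13/(-13) = 0*(-⅙) - 13*(-1/13) = 0 + 1 = 1)
b = -28 (b = -21 + 7*(-1*1) = -21 + 7*(-1) = -21 - 7 = -28)
S = 37583/29763 (S = 338247/267867 = 338247*(1/267867) = 37583/29763 ≈ 1.2627)
b - S = -28 - 1*37583/29763 = -28 - 37583/29763 = -870947/29763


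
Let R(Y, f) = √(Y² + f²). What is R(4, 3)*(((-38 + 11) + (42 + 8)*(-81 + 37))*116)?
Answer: -1291660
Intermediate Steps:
R(4, 3)*(((-38 + 11) + (42 + 8)*(-81 + 37))*116) = √(4² + 3²)*(((-38 + 11) + (42 + 8)*(-81 + 37))*116) = √(16 + 9)*((-27 + 50*(-44))*116) = √25*((-27 - 2200)*116) = 5*(-2227*116) = 5*(-258332) = -1291660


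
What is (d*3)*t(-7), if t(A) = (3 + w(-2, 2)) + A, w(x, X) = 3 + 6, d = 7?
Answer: 105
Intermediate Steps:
w(x, X) = 9
t(A) = 12 + A (t(A) = (3 + 9) + A = 12 + A)
(d*3)*t(-7) = (7*3)*(12 - 7) = 21*5 = 105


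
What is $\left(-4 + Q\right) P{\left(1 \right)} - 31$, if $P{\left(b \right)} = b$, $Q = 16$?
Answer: $-19$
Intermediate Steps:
$\left(-4 + Q\right) P{\left(1 \right)} - 31 = \left(-4 + 16\right) 1 - 31 = 12 \cdot 1 - 31 = 12 - 31 = -19$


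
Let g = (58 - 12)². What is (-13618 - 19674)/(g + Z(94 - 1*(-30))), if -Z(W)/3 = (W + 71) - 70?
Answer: -33292/1741 ≈ -19.122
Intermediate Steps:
Z(W) = -3 - 3*W (Z(W) = -3*((W + 71) - 70) = -3*((71 + W) - 70) = -3*(1 + W) = -3 - 3*W)
g = 2116 (g = 46² = 2116)
(-13618 - 19674)/(g + Z(94 - 1*(-30))) = (-13618 - 19674)/(2116 + (-3 - 3*(94 - 1*(-30)))) = -33292/(2116 + (-3 - 3*(94 + 30))) = -33292/(2116 + (-3 - 3*124)) = -33292/(2116 + (-3 - 372)) = -33292/(2116 - 375) = -33292/1741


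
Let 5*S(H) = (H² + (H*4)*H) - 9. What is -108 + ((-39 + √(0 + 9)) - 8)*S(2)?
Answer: -1024/5 ≈ -204.80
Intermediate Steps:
S(H) = -9/5 + H² (S(H) = ((H² + (H*4)*H) - 9)/5 = ((H² + (4*H)*H) - 9)/5 = ((H² + 4*H²) - 9)/5 = (5*H² - 9)/5 = (-9 + 5*H²)/5 = -9/5 + H²)
-108 + ((-39 + √(0 + 9)) - 8)*S(2) = -108 + ((-39 + √(0 + 9)) - 8)*(-9/5 + 2²) = -108 + ((-39 + √9) - 8)*(-9/5 + 4) = -108 + ((-39 + 3) - 8)*(11/5) = -108 + (-36 - 8)*(11/5) = -108 - 44*11/5 = -108 - 484/5 = -1024/5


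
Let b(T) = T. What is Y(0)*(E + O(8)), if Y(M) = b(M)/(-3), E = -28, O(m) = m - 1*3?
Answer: 0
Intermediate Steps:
O(m) = -3 + m (O(m) = m - 3 = -3 + m)
Y(M) = -M/3 (Y(M) = M/(-3) = M*(-1/3) = -M/3)
Y(0)*(E + O(8)) = (-1/3*0)*(-28 + (-3 + 8)) = 0*(-28 + 5) = 0*(-23) = 0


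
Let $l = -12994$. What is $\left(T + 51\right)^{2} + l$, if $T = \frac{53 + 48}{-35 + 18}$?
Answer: $- \frac{3168510}{289} \approx -10964.0$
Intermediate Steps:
$T = - \frac{101}{17}$ ($T = \frac{101}{-17} = 101 \left(- \frac{1}{17}\right) = - \frac{101}{17} \approx -5.9412$)
$\left(T + 51\right)^{2} + l = \left(- \frac{101}{17} + 51\right)^{2} - 12994 = \left(\frac{766}{17}\right)^{2} - 12994 = \frac{586756}{289} - 12994 = - \frac{3168510}{289}$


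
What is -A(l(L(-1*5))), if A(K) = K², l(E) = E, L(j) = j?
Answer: -25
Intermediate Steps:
-A(l(L(-1*5))) = -(-1*5)² = -1*(-5)² = -1*25 = -25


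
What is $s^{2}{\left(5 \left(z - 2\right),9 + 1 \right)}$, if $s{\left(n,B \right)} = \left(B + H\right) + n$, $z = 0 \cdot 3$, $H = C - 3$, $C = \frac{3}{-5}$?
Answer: $\frac{324}{25} \approx 12.96$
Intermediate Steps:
$C = - \frac{3}{5}$ ($C = 3 \left(- \frac{1}{5}\right) = - \frac{3}{5} \approx -0.6$)
$H = - \frac{18}{5}$ ($H = - \frac{3}{5} - 3 = - \frac{18}{5} \approx -3.6$)
$z = 0$
$s{\left(n,B \right)} = - \frac{18}{5} + B + n$ ($s{\left(n,B \right)} = \left(B - \frac{18}{5}\right) + n = \left(- \frac{18}{5} + B\right) + n = - \frac{18}{5} + B + n$)
$s^{2}{\left(5 \left(z - 2\right),9 + 1 \right)} = \left(- \frac{18}{5} + \left(9 + 1\right) + 5 \left(0 - 2\right)\right)^{2} = \left(- \frac{18}{5} + 10 + 5 \left(-2\right)\right)^{2} = \left(- \frac{18}{5} + 10 - 10\right)^{2} = \left(- \frac{18}{5}\right)^{2} = \frac{324}{25}$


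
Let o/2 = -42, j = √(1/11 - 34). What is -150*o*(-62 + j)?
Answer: -781200 + 12600*I*√4103/11 ≈ -7.812e+5 + 73372.0*I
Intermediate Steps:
j = I*√4103/11 (j = √(1/11 - 34) = √(-373/11) = I*√4103/11 ≈ 5.8232*I)
o = -84 (o = 2*(-42) = -84)
-150*o*(-62 + j) = -(-12600)*(-62 + I*√4103/11) = -150*(5208 - 84*I*√4103/11) = -781200 + 12600*I*√4103/11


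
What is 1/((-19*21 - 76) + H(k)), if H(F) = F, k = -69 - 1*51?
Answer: -1/595 ≈ -0.0016807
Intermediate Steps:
k = -120 (k = -69 - 51 = -120)
1/((-19*21 - 76) + H(k)) = 1/((-19*21 - 76) - 120) = 1/((-399 - 76) - 120) = 1/(-475 - 120) = 1/(-595) = -1/595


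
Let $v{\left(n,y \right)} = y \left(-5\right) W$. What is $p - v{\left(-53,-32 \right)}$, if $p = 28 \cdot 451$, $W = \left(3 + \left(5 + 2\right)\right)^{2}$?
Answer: $-3372$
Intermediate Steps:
$W = 100$ ($W = \left(3 + 7\right)^{2} = 10^{2} = 100$)
$v{\left(n,y \right)} = - 500 y$ ($v{\left(n,y \right)} = y \left(-5\right) 100 = - 5 y 100 = - 500 y$)
$p = 12628$
$p - v{\left(-53,-32 \right)} = 12628 - \left(-500\right) \left(-32\right) = 12628 - 16000 = -3372$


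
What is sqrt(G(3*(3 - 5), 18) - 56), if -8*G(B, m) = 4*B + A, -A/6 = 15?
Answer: I*sqrt(167)/2 ≈ 6.4614*I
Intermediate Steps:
A = -90 (A = -6*15 = -90)
G(B, m) = 45/4 - B/2 (G(B, m) = -(4*B - 90)/8 = -(-90 + 4*B)/8 = 45/4 - B/2)
sqrt(G(3*(3 - 5), 18) - 56) = sqrt((45/4 - 3*(3 - 5)/2) - 56) = sqrt((45/4 - 3*(-2)/2) - 56) = sqrt((45/4 - 1/2*(-6)) - 56) = sqrt((45/4 + 3) - 56) = sqrt(57/4 - 56) = sqrt(-167/4) = I*sqrt(167)/2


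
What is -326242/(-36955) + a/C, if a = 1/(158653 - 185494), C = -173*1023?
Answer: 3983920821437/451277867205 ≈ 8.8281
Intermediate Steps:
C = -176979
a = -1/26841 (a = 1/(-26841) = -1/26841 ≈ -3.7256e-5)
-326242/(-36955) + a/C = -326242/(-36955) - 1/26841/(-176979) = -326242*(-1/36955) - 1/26841*(-1/176979) = 326242/36955 + 1/4750293339 = 3983920821437/451277867205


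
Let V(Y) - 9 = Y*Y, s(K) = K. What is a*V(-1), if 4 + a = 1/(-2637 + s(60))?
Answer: -103090/2577 ≈ -40.004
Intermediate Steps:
V(Y) = 9 + Y**2 (V(Y) = 9 + Y*Y = 9 + Y**2)
a = -10309/2577 (a = -4 + 1/(-2637 + 60) = -4 + 1/(-2577) = -4 - 1/2577 = -10309/2577 ≈ -4.0004)
a*V(-1) = -10309*(9 + (-1)**2)/2577 = -10309*(9 + 1)/2577 = -10309/2577*10 = -103090/2577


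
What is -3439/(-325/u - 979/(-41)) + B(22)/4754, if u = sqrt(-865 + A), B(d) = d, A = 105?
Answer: -49871696003657/430698511189 + 751524670*I*sqrt(190)/181194157 ≈ -115.79 + 57.171*I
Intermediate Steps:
u = 2*I*sqrt(190) (u = sqrt(-865 + 105) = sqrt(-760) = 2*I*sqrt(190) ≈ 27.568*I)
-3439/(-325/u - 979/(-41)) + B(22)/4754 = -3439/(-325*(-I*sqrt(190)/380) - 979/(-41)) + 22/4754 = -3439/(-(-65)*I*sqrt(190)/76 - 979*(-1/41)) + 22*(1/4754) = -3439/(65*I*sqrt(190)/76 + 979/41) + 11/2377 = -3439/(979/41 + 65*I*sqrt(190)/76) + 11/2377 = 11/2377 - 3439/(979/41 + 65*I*sqrt(190)/76)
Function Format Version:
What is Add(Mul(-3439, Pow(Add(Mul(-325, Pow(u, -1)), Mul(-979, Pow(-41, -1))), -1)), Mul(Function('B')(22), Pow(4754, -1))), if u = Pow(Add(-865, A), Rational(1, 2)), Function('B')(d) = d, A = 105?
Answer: Add(Rational(-49871696003657, 430698511189), Mul(Rational(751524670, 181194157), I, Pow(190, Rational(1, 2)))) ≈ Add(-115.79, Mul(57.171, I))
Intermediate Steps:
u = Mul(2, I, Pow(190, Rational(1, 2))) (u = Pow(Add(-865, 105), Rational(1, 2)) = Pow(-760, Rational(1, 2)) = Mul(2, I, Pow(190, Rational(1, 2))) ≈ Mul(27.568, I))
Add(Mul(-3439, Pow(Add(Mul(-325, Pow(u, -1)), Mul(-979, Pow(-41, -1))), -1)), Mul(Function('B')(22), Pow(4754, -1))) = Add(Mul(-3439, Pow(Add(Mul(-325, Pow(Mul(2, I, Pow(190, Rational(1, 2))), -1)), Mul(-979, Pow(-41, -1))), -1)), Mul(22, Pow(4754, -1))) = Add(Mul(-3439, Pow(Add(Mul(-325, Mul(Rational(-1, 380), I, Pow(190, Rational(1, 2)))), Mul(-979, Rational(-1, 41))), -1)), Mul(22, Rational(1, 4754))) = Add(Mul(-3439, Pow(Add(Mul(Rational(65, 76), I, Pow(190, Rational(1, 2))), Rational(979, 41)), -1)), Rational(11, 2377)) = Add(Mul(-3439, Pow(Add(Rational(979, 41), Mul(Rational(65, 76), I, Pow(190, Rational(1, 2)))), -1)), Rational(11, 2377)) = Add(Rational(11, 2377), Mul(-3439, Pow(Add(Rational(979, 41), Mul(Rational(65, 76), I, Pow(190, Rational(1, 2)))), -1)))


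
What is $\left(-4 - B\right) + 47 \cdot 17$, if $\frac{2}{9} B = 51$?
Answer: $\frac{1131}{2} \approx 565.5$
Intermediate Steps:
$B = \frac{459}{2}$ ($B = \frac{9}{2} \cdot 51 = \frac{459}{2} \approx 229.5$)
$\left(-4 - B\right) + 47 \cdot 17 = \left(-4 - \frac{459}{2}\right) + 47 \cdot 17 = \left(-4 - \frac{459}{2}\right) + 799 = - \frac{467}{2} + 799 = \frac{1131}{2}$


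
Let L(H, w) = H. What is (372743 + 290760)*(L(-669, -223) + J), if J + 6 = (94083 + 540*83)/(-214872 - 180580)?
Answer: -177201084697509/395452 ≈ -4.4810e+8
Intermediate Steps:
J = -2511615/395452 (J = -6 + (94083 + 540*83)/(-214872 - 180580) = -6 + (94083 + 44820)/(-395452) = -6 + 138903*(-1/395452) = -6 - 138903/395452 = -2511615/395452 ≈ -6.3512)
(372743 + 290760)*(L(-669, -223) + J) = (372743 + 290760)*(-669 - 2511615/395452) = 663503*(-267069003/395452) = -177201084697509/395452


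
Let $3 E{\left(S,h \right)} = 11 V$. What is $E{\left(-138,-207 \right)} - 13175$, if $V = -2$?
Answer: $- \frac{39547}{3} \approx -13182.0$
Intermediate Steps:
$E{\left(S,h \right)} = - \frac{22}{3}$ ($E{\left(S,h \right)} = \frac{11 \left(-2\right)}{3} = \frac{1}{3} \left(-22\right) = - \frac{22}{3}$)
$E{\left(-138,-207 \right)} - 13175 = - \frac{22}{3} - 13175 = - \frac{39547}{3}$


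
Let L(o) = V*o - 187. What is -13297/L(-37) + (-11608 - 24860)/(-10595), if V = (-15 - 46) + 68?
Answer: 157146443/4725370 ≈ 33.256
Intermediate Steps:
V = 7 (V = -61 + 68 = 7)
L(o) = -187 + 7*o (L(o) = 7*o - 187 = -187 + 7*o)
-13297/L(-37) + (-11608 - 24860)/(-10595) = -13297/(-187 + 7*(-37)) + (-11608 - 24860)/(-10595) = -13297/(-187 - 259) - 36468*(-1/10595) = -13297/(-446) + 36468/10595 = -13297*(-1/446) + 36468/10595 = 13297/446 + 36468/10595 = 157146443/4725370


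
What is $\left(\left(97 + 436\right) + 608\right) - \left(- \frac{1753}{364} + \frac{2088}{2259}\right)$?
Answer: $\frac{104601879}{91364} \approx 1144.9$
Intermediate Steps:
$\left(\left(97 + 436\right) + 608\right) - \left(- \frac{1753}{364} + \frac{2088}{2259}\right) = \left(533 + 608\right) - \left(\left(-1753\right) \frac{1}{364} + 2088 \cdot \frac{1}{2259}\right) = 1141 - \left(- \frac{1753}{364} + \frac{232}{251}\right) = 1141 - - \frac{355555}{91364} = 1141 + \frac{355555}{91364} = \frac{104601879}{91364}$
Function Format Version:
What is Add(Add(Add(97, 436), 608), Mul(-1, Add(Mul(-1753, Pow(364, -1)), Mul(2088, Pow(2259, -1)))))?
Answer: Rational(104601879, 91364) ≈ 1144.9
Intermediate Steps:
Add(Add(Add(97, 436), 608), Mul(-1, Add(Mul(-1753, Pow(364, -1)), Mul(2088, Pow(2259, -1))))) = Add(Add(533, 608), Mul(-1, Add(Mul(-1753, Rational(1, 364)), Mul(2088, Rational(1, 2259))))) = Add(1141, Mul(-1, Add(Rational(-1753, 364), Rational(232, 251)))) = Add(1141, Mul(-1, Rational(-355555, 91364))) = Add(1141, Rational(355555, 91364)) = Rational(104601879, 91364)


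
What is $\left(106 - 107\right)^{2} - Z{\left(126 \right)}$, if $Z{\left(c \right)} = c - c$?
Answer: $1$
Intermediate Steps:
$Z{\left(c \right)} = 0$
$\left(106 - 107\right)^{2} - Z{\left(126 \right)} = \left(106 - 107\right)^{2} - 0 = \left(-1\right)^{2} + 0 = 1 + 0 = 1$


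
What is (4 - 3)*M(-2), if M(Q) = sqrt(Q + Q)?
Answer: 2*I ≈ 2.0*I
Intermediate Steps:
M(Q) = sqrt(2)*sqrt(Q) (M(Q) = sqrt(2*Q) = sqrt(2)*sqrt(Q))
(4 - 3)*M(-2) = (4 - 3)*(sqrt(2)*sqrt(-2)) = 1*(sqrt(2)*(I*sqrt(2))) = 1*(2*I) = 2*I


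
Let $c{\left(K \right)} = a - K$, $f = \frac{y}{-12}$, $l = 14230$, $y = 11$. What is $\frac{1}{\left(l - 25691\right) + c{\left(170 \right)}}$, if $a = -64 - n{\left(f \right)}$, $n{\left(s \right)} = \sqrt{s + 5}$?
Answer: $- \frac{140340}{1641276251} + \frac{14 \sqrt{3}}{1641276251} \approx -8.5492 \cdot 10^{-5}$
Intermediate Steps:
$f = - \frac{11}{12}$ ($f = \frac{11}{-12} = 11 \left(- \frac{1}{12}\right) = - \frac{11}{12} \approx -0.91667$)
$n{\left(s \right)} = \sqrt{5 + s}$
$a = -64 - \frac{7 \sqrt{3}}{6}$ ($a = -64 - \sqrt{5 - \frac{11}{12}} = -64 - \sqrt{\frac{49}{12}} = -64 - \frac{7 \sqrt{3}}{6} \approx -66.021$)
$c{\left(K \right)} = -64 - K - \frac{7 \sqrt{3}}{6}$ ($c{\left(K \right)} = \left(-64 - \frac{7 \sqrt{3}}{6}\right) - K = -64 - K - \frac{7 \sqrt{3}}{6}$)
$\frac{1}{\left(l - 25691\right) + c{\left(170 \right)}} = \frac{1}{\left(14230 - 25691\right) - \left(234 + \frac{7 \sqrt{3}}{6}\right)} = \frac{1}{-11461 - \left(234 + \frac{7 \sqrt{3}}{6}\right)} = \frac{1}{-11695 - \frac{7 \sqrt{3}}{6}}$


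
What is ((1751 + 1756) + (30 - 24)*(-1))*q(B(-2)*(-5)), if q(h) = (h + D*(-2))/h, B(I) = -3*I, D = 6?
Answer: 24507/5 ≈ 4901.4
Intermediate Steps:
q(h) = (-12 + h)/h (q(h) = (h + 6*(-2))/h = (h - 12)/h = (-12 + h)/h)
((1751 + 1756) + (30 - 24)*(-1))*q(B(-2)*(-5)) = ((1751 + 1756) + (30 - 24)*(-1))*((-12 - 3*(-2)*(-5))/((-3*(-2)*(-5)))) = (3507 + 6*(-1))*((-12 + 6*(-5))/((6*(-5)))) = (3507 - 6)*((-12 - 30)/(-30)) = 3501*(-1/30*(-42)) = 3501*(7/5) = 24507/5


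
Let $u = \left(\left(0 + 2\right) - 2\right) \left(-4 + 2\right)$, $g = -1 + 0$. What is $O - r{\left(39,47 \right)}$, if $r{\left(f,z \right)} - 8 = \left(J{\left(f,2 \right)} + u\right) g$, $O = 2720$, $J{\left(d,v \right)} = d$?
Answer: $2751$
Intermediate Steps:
$g = -1$
$u = 0$ ($u = \left(2 - 2\right) \left(-2\right) = 0 \left(-2\right) = 0$)
$r{\left(f,z \right)} = 8 - f$ ($r{\left(f,z \right)} = 8 + \left(f + 0\right) \left(-1\right) = 8 + f \left(-1\right) = 8 - f$)
$O - r{\left(39,47 \right)} = 2720 - \left(8 - 39\right) = 2720 - -31 = 2720 + 31 = 2751$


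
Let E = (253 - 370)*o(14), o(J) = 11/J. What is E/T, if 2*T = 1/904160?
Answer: -1163653920/7 ≈ -1.6624e+8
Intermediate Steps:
E = -1287/14 (E = (253 - 370)*(11/14) = -1287/14 ≈ -91.929)
T = 1/1808320 (T = (1/2)/904160 = (1/2)*(1/904160) = 1/1808320 ≈ 5.5300e-7)
E/T = -1287/(14*1/1808320) = -1287/14*1808320 = -1163653920/7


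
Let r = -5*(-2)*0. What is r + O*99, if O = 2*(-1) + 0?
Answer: -198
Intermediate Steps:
r = 0 (r = 10*0 = 0)
O = -2 (O = -2 + 0 = -2)
r + O*99 = 0 - 2*99 = 0 - 198 = -198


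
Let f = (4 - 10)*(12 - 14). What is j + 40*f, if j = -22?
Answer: 458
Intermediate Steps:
f = 12 (f = -6*(-2) = 12)
j + 40*f = -22 + 40*12 = -22 + 480 = 458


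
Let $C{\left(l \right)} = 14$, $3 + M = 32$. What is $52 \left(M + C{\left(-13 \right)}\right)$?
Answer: $2236$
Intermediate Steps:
$M = 29$ ($M = -3 + 32 = 29$)
$52 \left(M + C{\left(-13 \right)}\right) = 52 \left(29 + 14\right) = 52 \cdot 43 = 2236$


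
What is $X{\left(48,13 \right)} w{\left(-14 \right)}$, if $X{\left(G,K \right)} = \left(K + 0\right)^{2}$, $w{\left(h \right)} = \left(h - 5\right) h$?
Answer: $44954$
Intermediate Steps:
$w{\left(h \right)} = h \left(-5 + h\right)$ ($w{\left(h \right)} = \left(-5 + h\right) h = h \left(-5 + h\right)$)
$X{\left(G,K \right)} = K^{2}$
$X{\left(48,13 \right)} w{\left(-14 \right)} = 13^{2} \left(- 14 \left(-5 - 14\right)\right) = 169 \left(\left(-14\right) \left(-19\right)\right) = 169 \cdot 266 = 44954$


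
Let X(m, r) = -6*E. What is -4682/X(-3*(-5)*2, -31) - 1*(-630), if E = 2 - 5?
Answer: 3329/9 ≈ 369.89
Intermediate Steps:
E = -3
X(m, r) = 18 (X(m, r) = -6*(-3) = 18)
-4682/X(-3*(-5)*2, -31) - 1*(-630) = -4682/18 - 1*(-630) = -4682*1/18 + 630 = -2341/9 + 630 = 3329/9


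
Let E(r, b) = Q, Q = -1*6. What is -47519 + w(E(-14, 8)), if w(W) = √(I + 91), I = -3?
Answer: -47519 + 2*√22 ≈ -47510.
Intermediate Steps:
Q = -6
E(r, b) = -6
w(W) = 2*√22 (w(W) = √(-3 + 91) = √88 = 2*√22)
-47519 + w(E(-14, 8)) = -47519 + 2*√22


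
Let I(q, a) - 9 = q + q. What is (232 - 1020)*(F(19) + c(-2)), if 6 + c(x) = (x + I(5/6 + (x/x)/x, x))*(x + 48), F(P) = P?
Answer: -864436/3 ≈ -2.8815e+5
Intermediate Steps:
I(q, a) = 9 + 2*q (I(q, a) = 9 + (q + q) = 9 + 2*q)
c(x) = -6 + (48 + x)*(32/3 + x + 2/x) (c(x) = -6 + (x + (9 + 2*(5/6 + (x/x)/x)))*(x + 48) = -6 + (x + (9 + 2*(5*(1/6) + 1/x)))*(48 + x) = -6 + (x + (9 + 2*(5/6 + 1/x)))*(48 + x) = -6 + (x + (9 + (5/3 + 2/x)))*(48 + x) = -6 + (x + (32/3 + 2/x))*(48 + x) = -6 + (32/3 + x + 2/x)*(48 + x) = -6 + (48 + x)*(32/3 + x + 2/x))
(232 - 1020)*(F(19) + c(-2)) = (232 - 1020)*(19 + (508 + (-2)**2 + 96/(-2) + (176/3)*(-2))) = -788*(19 + (508 + 4 + 96*(-1/2) - 352/3)) = -788*(19 + (508 + 4 - 48 - 352/3)) = -788*(19 + 1040/3) = -788*1097/3 = -864436/3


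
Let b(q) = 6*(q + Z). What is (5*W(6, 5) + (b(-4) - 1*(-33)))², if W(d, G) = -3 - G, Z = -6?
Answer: 4489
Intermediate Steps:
b(q) = -36 + 6*q (b(q) = 6*(q - 6) = 6*(-6 + q) = -36 + 6*q)
(5*W(6, 5) + (b(-4) - 1*(-33)))² = (5*(-3 - 1*5) + ((-36 + 6*(-4)) - 1*(-33)))² = (5*(-3 - 5) + ((-36 - 24) + 33))² = (5*(-8) + (-60 + 33))² = (-40 - 27)² = (-67)² = 4489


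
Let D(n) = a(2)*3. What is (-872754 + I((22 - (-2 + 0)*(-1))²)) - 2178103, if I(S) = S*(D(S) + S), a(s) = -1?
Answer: -2892057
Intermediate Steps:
D(n) = -3 (D(n) = -1*3 = -3)
I(S) = S*(-3 + S)
(-872754 + I((22 - (-2 + 0)*(-1))²)) - 2178103 = (-872754 + (22 - (-2 + 0)*(-1))²*(-3 + (22 - (-2 + 0)*(-1))²)) - 2178103 = (-872754 + (22 - (-2)*(-1))²*(-3 + (22 - (-2)*(-1))²)) - 2178103 = (-872754 + (22 - 1*2)²*(-3 + (22 - 1*2)²)) - 2178103 = (-872754 + (22 - 2)²*(-3 + (22 - 2)²)) - 2178103 = (-872754 + 20²*(-3 + 20²)) - 2178103 = (-872754 + 400*(-3 + 400)) - 2178103 = (-872754 + 400*397) - 2178103 = (-872754 + 158800) - 2178103 = -713954 - 2178103 = -2892057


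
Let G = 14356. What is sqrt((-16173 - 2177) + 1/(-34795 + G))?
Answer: I*sqrt(851751383421)/6813 ≈ 135.46*I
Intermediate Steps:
sqrt((-16173 - 2177) + 1/(-34795 + G)) = sqrt((-16173 - 2177) + 1/(-34795 + 14356)) = sqrt(-18350 + 1/(-20439)) = sqrt(-18350 - 1/20439) = sqrt(-375055651/20439) = I*sqrt(851751383421)/6813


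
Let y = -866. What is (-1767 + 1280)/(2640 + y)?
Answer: -487/1774 ≈ -0.27452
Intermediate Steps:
(-1767 + 1280)/(2640 + y) = (-1767 + 1280)/(2640 - 866) = -487/1774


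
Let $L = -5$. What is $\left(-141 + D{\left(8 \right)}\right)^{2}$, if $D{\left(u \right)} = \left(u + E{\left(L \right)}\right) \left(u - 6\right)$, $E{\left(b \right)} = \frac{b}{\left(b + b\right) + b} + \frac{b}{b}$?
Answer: $\frac{134689}{9} \approx 14965.0$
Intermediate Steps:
$E{\left(b \right)} = \frac{4}{3}$ ($E{\left(b \right)} = \frac{b}{2 b + b} + 1 = \frac{b}{3 b} + 1 = b \frac{1}{3 b} + 1 = \frac{1}{3} + 1 = \frac{4}{3}$)
$D{\left(u \right)} = \left(-6 + u\right) \left(\frac{4}{3} + u\right)$ ($D{\left(u \right)} = \left(u + \frac{4}{3}\right) \left(u - 6\right) = \left(\frac{4}{3} + u\right) \left(-6 + u\right) = \left(-6 + u\right) \left(\frac{4}{3} + u\right)$)
$\left(-141 + D{\left(8 \right)}\right)^{2} = \left(-141 - \left(\frac{136}{3} - 64\right)\right)^{2} = \left(-141 - - \frac{56}{3}\right)^{2} = \left(-141 + \frac{56}{3}\right)^{2} = \left(- \frac{367}{3}\right)^{2} = \frac{134689}{9}$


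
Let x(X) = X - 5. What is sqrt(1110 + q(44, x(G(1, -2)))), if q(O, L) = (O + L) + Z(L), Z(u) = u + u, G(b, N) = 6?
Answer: sqrt(1157) ≈ 34.015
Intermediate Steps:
x(X) = -5 + X
Z(u) = 2*u
q(O, L) = O + 3*L (q(O, L) = (O + L) + 2*L = (L + O) + 2*L = O + 3*L)
sqrt(1110 + q(44, x(G(1, -2)))) = sqrt(1110 + (44 + 3*(-5 + 6))) = sqrt(1110 + (44 + 3*1)) = sqrt(1110 + (44 + 3)) = sqrt(1110 + 47) = sqrt(1157)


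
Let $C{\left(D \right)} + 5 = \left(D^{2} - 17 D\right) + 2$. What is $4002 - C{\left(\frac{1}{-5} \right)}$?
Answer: $\frac{100039}{25} \approx 4001.6$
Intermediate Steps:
$C{\left(D \right)} = -3 + D^{2} - 17 D$ ($C{\left(D \right)} = -5 + \left(\left(D^{2} - 17 D\right) + 2\right) = -5 + \left(2 + D^{2} - 17 D\right) = -3 + D^{2} - 17 D$)
$4002 - C{\left(\frac{1}{-5} \right)} = 4002 - \left(-3 + \left(\frac{1}{-5}\right)^{2} - \frac{17}{-5}\right) = 4002 - \left(-3 + \left(- \frac{1}{5}\right)^{2} - - \frac{17}{5}\right) = 4002 - \left(-3 + \frac{1}{25} + \frac{17}{5}\right) = 4002 - \frac{11}{25} = \frac{100039}{25}$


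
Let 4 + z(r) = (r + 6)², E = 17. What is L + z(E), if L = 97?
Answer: 622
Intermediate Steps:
z(r) = -4 + (6 + r)² (z(r) = -4 + (r + 6)² = -4 + (6 + r)²)
L + z(E) = 97 + (-4 + (6 + 17)²) = 97 + (-4 + 23²) = 97 + (-4 + 529) = 97 + 525 = 622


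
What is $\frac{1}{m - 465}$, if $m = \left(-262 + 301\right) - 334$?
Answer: $- \frac{1}{760} \approx -0.0013158$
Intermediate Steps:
$m = -295$ ($m = 39 - 334 = -295$)
$\frac{1}{m - 465} = \frac{1}{-295 - 465} = \frac{1}{-760} = - \frac{1}{760}$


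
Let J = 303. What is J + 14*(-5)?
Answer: 233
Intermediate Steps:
J + 14*(-5) = 303 + 14*(-5) = 303 - 70 = 233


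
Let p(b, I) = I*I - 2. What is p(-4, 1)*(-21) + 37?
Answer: 58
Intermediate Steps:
p(b, I) = -2 + I² (p(b, I) = I² - 2 = -2 + I²)
p(-4, 1)*(-21) + 37 = (-2 + 1²)*(-21) + 37 = (-2 + 1)*(-21) + 37 = -1*(-21) + 37 = 21 + 37 = 58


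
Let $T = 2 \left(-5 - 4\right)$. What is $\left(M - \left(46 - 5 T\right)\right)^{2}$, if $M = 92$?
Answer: $1936$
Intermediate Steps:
$T = -18$ ($T = 2 \left(-9\right) = -18$)
$\left(M - \left(46 - 5 T\right)\right)^{2} = \left(92 - \left(46 - -90\right)\right)^{2} = \left(92 - 136\right)^{2} = \left(-44\right)^{2} = 1936$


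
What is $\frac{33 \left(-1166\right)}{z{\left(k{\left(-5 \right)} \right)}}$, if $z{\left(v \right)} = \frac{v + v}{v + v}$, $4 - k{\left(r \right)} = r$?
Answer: $-38478$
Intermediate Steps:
$k{\left(r \right)} = 4 - r$
$z{\left(v \right)} = 1$ ($z{\left(v \right)} = \frac{2 v}{2 v} = 2 v \frac{1}{2 v} = 1$)
$\frac{33 \left(-1166\right)}{z{\left(k{\left(-5 \right)} \right)}} = \frac{33 \left(-1166\right)}{1} = \left(-38478\right) 1 = -38478$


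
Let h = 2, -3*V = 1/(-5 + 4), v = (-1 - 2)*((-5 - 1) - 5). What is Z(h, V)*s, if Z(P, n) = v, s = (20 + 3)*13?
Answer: 9867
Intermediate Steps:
v = 33 (v = -3*(-6 - 5) = -3*(-11) = 33)
V = ⅓ (V = -1/(3*(-5 + 4)) = -⅓/(-1) = -⅓*(-1) = ⅓ ≈ 0.33333)
s = 299 (s = 23*13 = 299)
Z(P, n) = 33
Z(h, V)*s = 33*299 = 9867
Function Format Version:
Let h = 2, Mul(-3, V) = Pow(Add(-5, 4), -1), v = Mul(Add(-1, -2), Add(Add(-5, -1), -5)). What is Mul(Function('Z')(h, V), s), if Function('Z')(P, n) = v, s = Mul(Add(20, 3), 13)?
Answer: 9867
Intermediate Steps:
v = 33 (v = Mul(-3, Add(-6, -5)) = Mul(-3, -11) = 33)
V = Rational(1, 3) (V = Mul(Rational(-1, 3), Pow(Add(-5, 4), -1)) = Mul(Rational(-1, 3), Pow(-1, -1)) = Mul(Rational(-1, 3), -1) = Rational(1, 3) ≈ 0.33333)
s = 299 (s = Mul(23, 13) = 299)
Function('Z')(P, n) = 33
Mul(Function('Z')(h, V), s) = Mul(33, 299) = 9867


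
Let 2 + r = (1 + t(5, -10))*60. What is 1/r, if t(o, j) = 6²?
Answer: 1/2218 ≈ 0.00045086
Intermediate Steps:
t(o, j) = 36
r = 2218 (r = -2 + (1 + 36)*60 = -2 + 37*60 = -2 + 2220 = 2218)
1/r = 1/2218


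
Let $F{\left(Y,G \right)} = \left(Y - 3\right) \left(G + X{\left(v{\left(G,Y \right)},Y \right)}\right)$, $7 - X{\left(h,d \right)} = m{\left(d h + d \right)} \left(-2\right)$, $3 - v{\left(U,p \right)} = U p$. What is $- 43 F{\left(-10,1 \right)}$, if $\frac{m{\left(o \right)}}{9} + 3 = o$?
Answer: $-1434394$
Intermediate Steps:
$v{\left(U,p \right)} = 3 - U p$
$m{\left(o \right)} = -27 + 9 o$
$X{\left(h,d \right)} = -47 + 18 d + 18 d h$ ($X{\left(h,d \right)} = 7 - \left(-27 + 9 \left(d h + d\right)\right) \left(-2\right) = 7 - \left(-27 + 9 \left(d + d h\right)\right) \left(-2\right) = 7 - \left(-27 + \left(9 d + 9 d h\right)\right) \left(-2\right) = 7 - \left(-27 + 9 d + 9 d h\right) \left(-2\right) = 7 - \left(54 - 18 d - 18 d h\right) = 7 + \left(-54 + 18 d + 18 d h\right) = -47 + 18 d + 18 d h$)
$F{\left(Y,G \right)} = \left(-3 + Y\right) \left(-47 + G + 18 Y \left(4 - G Y\right)\right)$ ($F{\left(Y,G \right)} = \left(Y - 3\right) \left(G + \left(-47 + 18 Y \left(1 - \left(-3 + G Y\right)\right)\right)\right) = \left(-3 + Y\right) \left(G + \left(-47 + 18 Y \left(4 - G Y\right)\right)\right) = \left(-3 + Y\right) \left(-47 + G + 18 Y \left(4 - G Y\right)\right)$)
$- 43 F{\left(-10,1 \right)} = - 43 \left(141 - 3 + 1 \left(-10\right) - - 10 \left(47 + 18 \left(-10\right) \left(-4 + 1 \left(-10\right)\right)\right) + 54 \left(-10\right) \left(-4 + 1 \left(-10\right)\right)\right) = - 43 \left(141 - 3 - 10 - - 10 \left(47 + 18 \left(-10\right) \left(-4 - 10\right)\right) + 54 \left(-10\right) \left(-4 - 10\right)\right) = - 43 \left(141 - 3 - 10 - - 10 \left(47 + 18 \left(-10\right) \left(-14\right)\right) + 54 \left(-10\right) \left(-14\right)\right) = - 43 \left(141 - 3 - 10 - - 10 \left(47 + 2520\right) + 7560\right) = - 43 \left(141 - 3 - 10 - \left(-10\right) 2567 + 7560\right) = - 43 \left(141 - 3 - 10 + 25670 + 7560\right) = \left(-43\right) 33358 = -1434394$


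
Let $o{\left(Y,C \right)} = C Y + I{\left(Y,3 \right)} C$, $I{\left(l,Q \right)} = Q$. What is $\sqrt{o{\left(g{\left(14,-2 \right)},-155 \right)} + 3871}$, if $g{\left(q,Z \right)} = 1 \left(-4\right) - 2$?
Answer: $4 \sqrt{271} \approx 65.848$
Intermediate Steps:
$g{\left(q,Z \right)} = -6$ ($g{\left(q,Z \right)} = -4 - 2 = -6$)
$o{\left(Y,C \right)} = 3 C + C Y$ ($o{\left(Y,C \right)} = C Y + 3 C = 3 C + C Y$)
$\sqrt{o{\left(g{\left(14,-2 \right)},-155 \right)} + 3871} = \sqrt{- 155 \left(3 - 6\right) + 3871} = \sqrt{\left(-155\right) \left(-3\right) + 3871} = \sqrt{465 + 3871} = \sqrt{4336} = 4 \sqrt{271}$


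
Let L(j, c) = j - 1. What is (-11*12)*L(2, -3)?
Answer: -132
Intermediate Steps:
L(j, c) = -1 + j
(-11*12)*L(2, -3) = (-11*12)*(-1 + 2) = -132*1 = -132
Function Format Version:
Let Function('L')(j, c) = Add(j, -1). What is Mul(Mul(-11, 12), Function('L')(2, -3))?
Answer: -132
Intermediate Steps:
Function('L')(j, c) = Add(-1, j)
Mul(Mul(-11, 12), Function('L')(2, -3)) = Mul(Mul(-11, 12), Add(-1, 2)) = Mul(-132, 1) = -132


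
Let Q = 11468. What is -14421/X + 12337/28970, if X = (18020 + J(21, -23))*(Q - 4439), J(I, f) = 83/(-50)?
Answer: 2366779580677/5559207449370 ≈ 0.42574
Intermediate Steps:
J(I, f) = -83/50 (J(I, f) = 83*(-1/50) = -83/50)
X = 6332545593/50 (X = (18020 - 83/50)*(11468 - 4439) = (900917/50)*7029 = 6332545593/50 ≈ 1.2665e+8)
-14421/X + 12337/28970 = -14421/6332545593/50 + 12337/28970 = -14421*50/6332545593 + 12337*(1/28970) = -21850/191895321 + 12337/28970 = 2366779580677/5559207449370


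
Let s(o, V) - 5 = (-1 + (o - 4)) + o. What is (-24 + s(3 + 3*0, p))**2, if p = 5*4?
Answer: 324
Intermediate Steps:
p = 20
s(o, V) = 2*o (s(o, V) = 5 + ((-1 + (o - 4)) + o) = 5 + ((-1 + (-4 + o)) + o) = 5 + ((-5 + o) + o) = 5 + (-5 + 2*o) = 2*o)
(-24 + s(3 + 3*0, p))**2 = (-24 + 2*(3 + 3*0))**2 = (-24 + 2*(3 + 0))**2 = (-24 + 2*3)**2 = (-24 + 6)**2 = (-18)**2 = 324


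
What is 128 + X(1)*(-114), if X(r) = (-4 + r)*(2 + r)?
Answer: 1154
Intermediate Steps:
128 + X(1)*(-114) = 128 + (-8 + 1² - 2*1)*(-114) = 128 + (-8 + 1 - 2)*(-114) = 128 - 9*(-114) = 128 + 1026 = 1154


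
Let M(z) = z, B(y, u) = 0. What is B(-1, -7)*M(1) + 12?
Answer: 12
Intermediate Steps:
B(-1, -7)*M(1) + 12 = 0*1 + 12 = 0 + 12 = 12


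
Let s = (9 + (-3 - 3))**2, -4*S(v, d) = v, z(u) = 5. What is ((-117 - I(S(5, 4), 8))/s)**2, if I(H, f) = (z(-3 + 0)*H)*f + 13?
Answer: 6400/81 ≈ 79.012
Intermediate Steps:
S(v, d) = -v/4
I(H, f) = 13 + 5*H*f (I(H, f) = (5*H)*f + 13 = 5*H*f + 13 = 13 + 5*H*f)
s = 9 (s = (9 - 6)**2 = 3**2 = 9)
((-117 - I(S(5, 4), 8))/s)**2 = ((-117 - (13 + 5*(-1/4*5)*8))/9)**2 = ((-117 - (13 + 5*(-5/4)*8))*(1/9))**2 = ((-117 - (13 - 50))*(1/9))**2 = ((-117 - 1*(-37))*(1/9))**2 = ((-117 + 37)*(1/9))**2 = (-80*1/9)**2 = (-80/9)**2 = 6400/81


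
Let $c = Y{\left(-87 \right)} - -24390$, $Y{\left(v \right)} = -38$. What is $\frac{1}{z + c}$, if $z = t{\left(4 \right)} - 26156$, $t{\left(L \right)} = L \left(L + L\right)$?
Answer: $- \frac{1}{1772} \approx -0.00056433$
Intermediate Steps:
$t{\left(L \right)} = 2 L^{2}$ ($t{\left(L \right)} = L 2 L = 2 L^{2}$)
$z = -26124$ ($z = 2 \cdot 4^{2} - 26156 = 2 \cdot 16 - 26156 = 32 - 26156 = -26124$)
$c = 24352$ ($c = -38 - -24390 = -38 + 24390 = 24352$)
$\frac{1}{z + c} = \frac{1}{-26124 + 24352} = \frac{1}{-1772} = - \frac{1}{1772}$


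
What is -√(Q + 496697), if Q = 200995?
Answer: -2*√174423 ≈ -835.28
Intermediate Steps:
-√(Q + 496697) = -√(200995 + 496697) = -√697692 = -2*√174423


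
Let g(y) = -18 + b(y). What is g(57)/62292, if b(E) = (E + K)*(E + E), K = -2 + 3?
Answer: 1099/10382 ≈ 0.10586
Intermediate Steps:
K = 1
b(E) = 2*E*(1 + E) (b(E) = (E + 1)*(E + E) = (1 + E)*(2*E) = 2*E*(1 + E))
g(y) = -18 + 2*y*(1 + y)
g(57)/62292 = (-18 + 2*57*(1 + 57))/62292 = (-18 + 2*57*58)*(1/62292) = (-18 + 6612)*(1/62292) = 6594*(1/62292) = 1099/10382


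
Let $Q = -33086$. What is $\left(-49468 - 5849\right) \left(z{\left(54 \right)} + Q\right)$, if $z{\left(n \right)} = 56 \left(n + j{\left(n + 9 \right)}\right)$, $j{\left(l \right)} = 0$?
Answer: $1662939654$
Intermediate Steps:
$z{\left(n \right)} = 56 n$ ($z{\left(n \right)} = 56 \left(n + 0\right) = 56 n$)
$\left(-49468 - 5849\right) \left(z{\left(54 \right)} + Q\right) = \left(-49468 - 5849\right) \left(56 \cdot 54 - 33086\right) = - 55317 \left(3024 - 33086\right) = \left(-55317\right) \left(-30062\right) = 1662939654$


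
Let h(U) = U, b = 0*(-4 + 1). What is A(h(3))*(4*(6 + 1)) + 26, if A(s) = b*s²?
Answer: 26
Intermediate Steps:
b = 0 (b = 0*(-3) = 0)
A(s) = 0 (A(s) = 0*s² = 0)
A(h(3))*(4*(6 + 1)) + 26 = 0*(4*(6 + 1)) + 26 = 0*(4*7) + 26 = 0*28 + 26 = 0 + 26 = 26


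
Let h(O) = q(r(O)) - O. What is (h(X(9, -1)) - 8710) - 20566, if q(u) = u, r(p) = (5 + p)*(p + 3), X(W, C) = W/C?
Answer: -29243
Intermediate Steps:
r(p) = (3 + p)*(5 + p) (r(p) = (5 + p)*(3 + p) = (3 + p)*(5 + p))
h(O) = 15 + O**2 + 7*O (h(O) = (15 + O**2 + 8*O) - O = 15 + O**2 + 7*O)
(h(X(9, -1)) - 8710) - 20566 = ((15 + (9/(-1))**2 + 7*(9/(-1))) - 8710) - 20566 = ((15 + (9*(-1))**2 + 7*(9*(-1))) - 8710) - 20566 = ((15 + (-9)**2 + 7*(-9)) - 8710) - 20566 = ((15 + 81 - 63) - 8710) - 20566 = (33 - 8710) - 20566 = -8677 - 20566 = -29243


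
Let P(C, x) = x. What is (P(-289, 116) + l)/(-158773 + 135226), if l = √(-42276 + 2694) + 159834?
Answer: -159950/23547 - I*√4398/7849 ≈ -6.7928 - 0.0084492*I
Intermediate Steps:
l = 159834 + 3*I*√4398 (l = √(-39582) + 159834 = 3*I*√4398 + 159834 = 159834 + 3*I*√4398 ≈ 1.5983e+5 + 198.95*I)
(P(-289, 116) + l)/(-158773 + 135226) = (116 + (159834 + 3*I*√4398))/(-158773 + 135226) = (159950 + 3*I*√4398)/(-23547) = (159950 + 3*I*√4398)*(-1/23547) = -159950/23547 - I*√4398/7849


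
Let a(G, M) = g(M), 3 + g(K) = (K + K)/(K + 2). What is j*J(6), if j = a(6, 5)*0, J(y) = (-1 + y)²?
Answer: 0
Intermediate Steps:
g(K) = -3 + 2*K/(2 + K) (g(K) = -3 + (K + K)/(K + 2) = -3 + (2*K)/(2 + K) = -3 + 2*K/(2 + K))
a(G, M) = (-6 - M)/(2 + M)
j = 0 (j = ((-6 - 1*5)/(2 + 5))*0 = ((-6 - 5)/7)*0 = ((⅐)*(-11))*0 = -11/7*0 = 0)
j*J(6) = 0*(-1 + 6)² = 0*5² = 0*25 = 0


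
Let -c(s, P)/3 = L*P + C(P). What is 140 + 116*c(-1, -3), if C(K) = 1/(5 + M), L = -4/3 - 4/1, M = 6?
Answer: -60056/11 ≈ -5459.6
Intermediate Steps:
L = -16/3 (L = -4*⅓ - 4*1 = -4/3 - 4 = -16/3 ≈ -5.3333)
C(K) = 1/11 (C(K) = 1/(5 + 6) = 1/11)
c(s, P) = -3/11 + 16*P (c(s, P) = -3*(-16*P/3 + 1/11) = -3*(1/11 - 16*P/3) = -3/11 + 16*P)
140 + 116*c(-1, -3) = 140 + 116*(-3/11 + 16*(-3)) = 140 + 116*(-3/11 - 48) = 140 + 116*(-531/11) = 140 - 61596/11 = -60056/11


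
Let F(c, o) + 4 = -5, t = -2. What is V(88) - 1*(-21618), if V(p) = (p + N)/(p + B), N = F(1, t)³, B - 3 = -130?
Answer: 843743/39 ≈ 21634.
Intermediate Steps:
F(c, o) = -9 (F(c, o) = -4 - 5 = -9)
B = -127 (B = 3 - 130 = -127)
N = -729 (N = (-9)³ = -729)
V(p) = (-729 + p)/(-127 + p) (V(p) = (p - 729)/(p - 127) = (-729 + p)/(-127 + p))
V(88) - 1*(-21618) = (-729 + 88)/(-127 + 88) - 1*(-21618) = -641/(-39) + 21618 = -1/39*(-641) + 21618 = 641/39 + 21618 = 843743/39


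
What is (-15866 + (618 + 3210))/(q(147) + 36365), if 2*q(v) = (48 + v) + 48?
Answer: -24076/72973 ≈ -0.32993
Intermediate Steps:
q(v) = 48 + v/2 (q(v) = ((48 + v) + 48)/2 = (96 + v)/2 = 48 + v/2)
(-15866 + (618 + 3210))/(q(147) + 36365) = (-15866 + (618 + 3210))/((48 + (½)*147) + 36365) = (-15866 + 3828)/((48 + 147/2) + 36365) = -12038/(243/2 + 36365) = -12038/72973/2 = -12038*2/72973 = -24076/72973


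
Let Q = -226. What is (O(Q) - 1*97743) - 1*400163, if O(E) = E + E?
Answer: -498358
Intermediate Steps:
O(E) = 2*E
(O(Q) - 1*97743) - 1*400163 = (2*(-226) - 1*97743) - 1*400163 = (-452 - 97743) - 400163 = -98195 - 400163 = -498358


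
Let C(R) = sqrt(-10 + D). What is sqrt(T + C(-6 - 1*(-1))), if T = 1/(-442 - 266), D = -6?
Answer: sqrt(-177 + 501264*I)/354 ≈ 1.414 + 1.4145*I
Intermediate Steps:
T = -1/708 (T = 1/(-708) = -1/708 ≈ -0.0014124)
C(R) = 4*I (C(R) = sqrt(-10 - 6) = sqrt(-16) = 4*I)
sqrt(T + C(-6 - 1*(-1))) = sqrt(-1/708 + 4*I)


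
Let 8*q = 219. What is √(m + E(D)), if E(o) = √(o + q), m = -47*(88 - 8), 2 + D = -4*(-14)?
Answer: √(-15040 + √1302)/2 ≈ 61.245*I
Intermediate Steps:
q = 219/8 (q = (⅛)*219 = 219/8 ≈ 27.375)
D = 54 (D = -2 - 4*(-14) = -2 + 56 = 54)
m = -3760 (m = -47*80 = -3760)
E(o) = √(219/8 + o) (E(o) = √(o + 219/8) = √(219/8 + o))
√(m + E(D)) = √(-3760 + √(438 + 16*54)/4) = √(-3760 + √(438 + 864)/4) = √(-3760 + √1302/4)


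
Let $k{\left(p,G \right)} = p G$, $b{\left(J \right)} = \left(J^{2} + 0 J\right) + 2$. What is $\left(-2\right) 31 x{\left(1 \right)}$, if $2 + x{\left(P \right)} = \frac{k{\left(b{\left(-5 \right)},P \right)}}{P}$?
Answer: $-1550$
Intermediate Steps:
$b{\left(J \right)} = 2 + J^{2}$ ($b{\left(J \right)} = \left(J^{2} + 0\right) + 2 = J^{2} + 2 = 2 + J^{2}$)
$k{\left(p,G \right)} = G p$
$x{\left(P \right)} = 25$ ($x{\left(P \right)} = -2 + \frac{P \left(2 + \left(-5\right)^{2}\right)}{P} = -2 + \frac{P \left(2 + 25\right)}{P} = -2 + \frac{P 27}{P} = -2 + \frac{27 P}{P} = -2 + 27 = 25$)
$\left(-2\right) 31 x{\left(1 \right)} = \left(-2\right) 31 \cdot 25 = \left(-62\right) 25 = -1550$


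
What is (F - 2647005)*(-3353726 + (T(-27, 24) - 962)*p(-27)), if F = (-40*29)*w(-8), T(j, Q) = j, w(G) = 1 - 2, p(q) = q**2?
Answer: 10781043142415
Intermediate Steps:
w(G) = -1
F = 1160 (F = -40*29*(-1) = -1160*(-1) = 1160)
(F - 2647005)*(-3353726 + (T(-27, 24) - 962)*p(-27)) = (1160 - 2647005)*(-3353726 + (-27 - 962)*(-27)**2) = -2645845*(-3353726 - 989*729) = -2645845*(-3353726 - 720981) = -2645845*(-4074707) = 10781043142415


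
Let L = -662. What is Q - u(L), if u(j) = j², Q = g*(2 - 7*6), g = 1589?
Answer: -501804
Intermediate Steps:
Q = -63560 (Q = 1589*(2 - 7*6) = 1589*(2 - 42) = 1589*(-40) = -63560)
Q - u(L) = -63560 - 1*(-662)² = -63560 - 1*438244 = -63560 - 438244 = -501804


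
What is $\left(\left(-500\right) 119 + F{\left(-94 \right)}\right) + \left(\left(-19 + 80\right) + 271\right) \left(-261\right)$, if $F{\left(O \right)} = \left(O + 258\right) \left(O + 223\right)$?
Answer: $-124996$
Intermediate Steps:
$F{\left(O \right)} = \left(223 + O\right) \left(258 + O\right)$ ($F{\left(O \right)} = \left(258 + O\right) \left(223 + O\right) = \left(223 + O\right) \left(258 + O\right)$)
$\left(\left(-500\right) 119 + F{\left(-94 \right)}\right) + \left(\left(-19 + 80\right) + 271\right) \left(-261\right) = \left(\left(-500\right) 119 + \left(57534 + \left(-94\right)^{2} + 481 \left(-94\right)\right)\right) + \left(\left(-19 + 80\right) + 271\right) \left(-261\right) = \left(-59500 + \left(57534 + 8836 - 45214\right)\right) + \left(61 + 271\right) \left(-261\right) = \left(-59500 + 21156\right) + 332 \left(-261\right) = -38344 - 86652 = -124996$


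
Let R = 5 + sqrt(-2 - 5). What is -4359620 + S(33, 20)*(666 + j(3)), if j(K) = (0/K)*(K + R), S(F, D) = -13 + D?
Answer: -4354958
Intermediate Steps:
R = 5 + I*sqrt(7) (R = 5 + sqrt(-7) = 5 + I*sqrt(7) ≈ 5.0 + 2.6458*I)
j(K) = 0 (j(K) = (0/K)*(K + (5 + I*sqrt(7))) = 0*(5 + K + I*sqrt(7)) = 0)
-4359620 + S(33, 20)*(666 + j(3)) = -4359620 + (-13 + 20)*(666 + 0) = -4359620 + 7*666 = -4359620 + 4662 = -4354958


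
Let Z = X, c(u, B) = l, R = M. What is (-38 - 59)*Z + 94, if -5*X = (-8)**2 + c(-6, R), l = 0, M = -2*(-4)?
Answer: 6678/5 ≈ 1335.6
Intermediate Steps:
M = 8
R = 8
c(u, B) = 0
X = -64/5 (X = -((-8)**2 + 0)/5 = -(64 + 0)/5 = -1/5*64 = -64/5 ≈ -12.800)
Z = -64/5 ≈ -12.800
(-38 - 59)*Z + 94 = (-38 - 59)*(-64/5) + 94 = -97*(-64/5) + 94 = 6208/5 + 94 = 6678/5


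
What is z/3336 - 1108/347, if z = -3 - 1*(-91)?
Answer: -458219/144699 ≈ -3.1667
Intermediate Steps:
z = 88 (z = -3 + 91 = 88)
z/3336 - 1108/347 = 88/3336 - 1108/347 = 88*(1/3336) - 1108*1/347 = 11/417 - 1108/347 = -458219/144699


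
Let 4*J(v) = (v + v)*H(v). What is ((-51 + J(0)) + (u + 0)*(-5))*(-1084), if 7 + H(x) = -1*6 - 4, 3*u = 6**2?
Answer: 120324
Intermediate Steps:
u = 12 (u = (1/3)*6**2 = (1/3)*36 = 12)
H(x) = -17 (H(x) = -7 + (-1*6 - 4) = -7 + (-6 - 4) = -7 - 10 = -17)
J(v) = -17*v/2 (J(v) = ((v + v)*(-17))/4 = ((2*v)*(-17))/4 = (-34*v)/4 = -17*v/2)
((-51 + J(0)) + (u + 0)*(-5))*(-1084) = ((-51 - 17/2*0) + (12 + 0)*(-5))*(-1084) = ((-51 + 0) + 12*(-5))*(-1084) = (-51 - 60)*(-1084) = -111*(-1084) = 120324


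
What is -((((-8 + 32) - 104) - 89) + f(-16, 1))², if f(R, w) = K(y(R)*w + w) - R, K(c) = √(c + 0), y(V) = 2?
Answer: -23412 + 306*√3 ≈ -22882.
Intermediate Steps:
K(c) = √c
f(R, w) = -R + √3*√w (f(R, w) = √(2*w + w) - R = √(3*w) - R = √3*√w - R = -R + √3*√w)
-((((-8 + 32) - 104) - 89) + f(-16, 1))² = -((((-8 + 32) - 104) - 89) + (-1*(-16) + √3*√1))² = -(((24 - 104) - 89) + (16 + √3*1))² = -((-80 - 89) + (16 + √3))² = -(-169 + (16 + √3))² = -(-153 + √3)²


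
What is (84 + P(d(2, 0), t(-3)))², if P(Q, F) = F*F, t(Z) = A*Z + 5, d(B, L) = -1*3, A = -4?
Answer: 139129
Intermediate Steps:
d(B, L) = -3
t(Z) = 5 - 4*Z (t(Z) = -4*Z + 5 = 5 - 4*Z)
P(Q, F) = F²
(84 + P(d(2, 0), t(-3)))² = (84 + (5 - 4*(-3))²)² = (84 + (5 + 12)²)² = (84 + 17²)² = (84 + 289)² = 373² = 139129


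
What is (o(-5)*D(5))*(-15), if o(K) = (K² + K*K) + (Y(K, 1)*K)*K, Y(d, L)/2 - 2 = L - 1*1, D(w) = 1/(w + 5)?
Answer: -225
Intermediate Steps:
D(w) = 1/(5 + w)
Y(d, L) = 2 + 2*L (Y(d, L) = 4 + 2*(L - 1*1) = 4 + 2*(L - 1) = 4 + 2*(-1 + L) = 4 + (-2 + 2*L) = 2 + 2*L)
o(K) = 6*K² (o(K) = (K² + K*K) + ((2 + 2*1)*K)*K = (K² + K²) + ((2 + 2)*K)*K = 2*K² + (4*K)*K = 2*K² + 4*K² = 6*K²)
(o(-5)*D(5))*(-15) = ((6*(-5)²)/(5 + 5))*(-15) = ((6*25)/10)*(-15) = (150*(⅒))*(-15) = 15*(-15) = -225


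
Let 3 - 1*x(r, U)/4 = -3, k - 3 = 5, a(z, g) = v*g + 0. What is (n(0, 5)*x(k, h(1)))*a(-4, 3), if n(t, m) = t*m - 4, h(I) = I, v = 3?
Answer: -864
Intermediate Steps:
a(z, g) = 3*g (a(z, g) = 3*g + 0 = 3*g)
n(t, m) = -4 + m*t (n(t, m) = m*t - 4 = -4 + m*t)
k = 8 (k = 3 + 5 = 8)
x(r, U) = 24 (x(r, U) = 12 - 4*(-3) = 12 + 12 = 24)
(n(0, 5)*x(k, h(1)))*a(-4, 3) = ((-4 + 5*0)*24)*(3*3) = ((-4 + 0)*24)*9 = -4*24*9 = -96*9 = -864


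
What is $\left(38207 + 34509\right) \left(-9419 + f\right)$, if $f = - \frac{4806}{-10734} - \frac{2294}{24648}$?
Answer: $- \frac{3775030487619797}{5511909} \approx -6.8489 \cdot 10^{8}$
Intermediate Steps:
$f = \frac{7819541}{22047636}$ ($f = \left(-4806\right) \left(- \frac{1}{10734}\right) - \frac{1147}{12324} = \frac{801}{1789} - \frac{1147}{12324} = \frac{7819541}{22047636} \approx 0.35467$)
$\left(38207 + 34509\right) \left(-9419 + f\right) = \left(38207 + 34509\right) \left(-9419 + \frac{7819541}{22047636}\right) = 72716 \left(- \frac{207658863943}{22047636}\right) = - \frac{3775030487619797}{5511909}$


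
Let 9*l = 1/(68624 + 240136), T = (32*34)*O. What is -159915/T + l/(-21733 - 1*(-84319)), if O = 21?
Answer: -82773374814157/11826320656320 ≈ -6.9991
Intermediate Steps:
T = 22848 (T = (32*34)*21 = 1088*21 = 22848)
l = 1/2778840 (l = 1/(9*(68624 + 240136)) = (⅑)/308760 = (⅑)*(1/308760) = 1/2778840 ≈ 3.5986e-7)
-159915/T + l/(-21733 - 1*(-84319)) = -159915/22848 + 1/(2778840*(-21733 - 1*(-84319))) = -159915*1/22848 + 1/(2778840*(-21733 + 84319)) = -7615/1088 + (1/2778840)/62586 = -7615/1088 + (1/2778840)*(1/62586) = -7615/1088 + 1/173916480240 = -82773374814157/11826320656320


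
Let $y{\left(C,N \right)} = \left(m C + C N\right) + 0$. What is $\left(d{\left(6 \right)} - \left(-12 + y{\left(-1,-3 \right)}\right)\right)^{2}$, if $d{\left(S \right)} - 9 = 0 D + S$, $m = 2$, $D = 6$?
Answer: $676$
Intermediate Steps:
$y{\left(C,N \right)} = 2 C + C N$ ($y{\left(C,N \right)} = \left(2 C + C N\right) + 0 = 2 C + C N$)
$d{\left(S \right)} = 9 + S$ ($d{\left(S \right)} = 9 + \left(0 \cdot 6 + S\right) = 9 + \left(0 + S\right) = 9 + S$)
$\left(d{\left(6 \right)} - \left(-12 + y{\left(-1,-3 \right)}\right)\right)^{2} = \left(\left(9 + 6\right) + \left(12 - - (2 - 3)\right)\right)^{2} = \left(15 + \left(12 - \left(-1\right) \left(-1\right)\right)\right)^{2} = \left(15 + \left(12 - 1\right)\right)^{2} = \left(15 + 11\right)^{2} = 26^{2} = 676$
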